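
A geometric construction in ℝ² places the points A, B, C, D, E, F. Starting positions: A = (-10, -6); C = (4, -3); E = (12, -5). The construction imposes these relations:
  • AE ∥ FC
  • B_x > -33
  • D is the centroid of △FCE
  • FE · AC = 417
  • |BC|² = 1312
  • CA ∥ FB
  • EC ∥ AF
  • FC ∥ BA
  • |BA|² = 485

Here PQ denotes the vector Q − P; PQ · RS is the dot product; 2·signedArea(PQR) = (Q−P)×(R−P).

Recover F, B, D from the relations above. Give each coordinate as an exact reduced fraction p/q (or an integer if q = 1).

1. F_x = -18  [AE ∥ FC ∩ EC ∥ AF]
2. F_y = -4  [AE ∥ FC ∩ EC ∥ AF]
   → F = (-18, -4)
3. B_x = -32  [FC ∥ BA ∩ CA ∥ FB]
4. B_y = -7  [FC ∥ BA ∩ CA ∥ FB]
   → B = (-32, -7)
5. D_x = -2/3  [D is the centroid of △FCE]
6. D_y = -4  [D is the centroid of △FCE]
   → D = (-2/3, -4)

B = (-32, -7)
D = (-2/3, -4)
F = (-18, -4)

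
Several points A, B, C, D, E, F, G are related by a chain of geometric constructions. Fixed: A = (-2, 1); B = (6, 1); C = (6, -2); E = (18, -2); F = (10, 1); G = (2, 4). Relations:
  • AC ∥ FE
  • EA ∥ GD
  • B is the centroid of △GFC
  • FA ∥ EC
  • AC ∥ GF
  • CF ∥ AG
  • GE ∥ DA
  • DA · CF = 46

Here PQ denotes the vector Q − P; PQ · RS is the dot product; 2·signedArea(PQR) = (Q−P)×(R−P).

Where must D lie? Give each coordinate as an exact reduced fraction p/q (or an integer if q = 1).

1. D_x = -18  [GE ∥ DA ∩ EA ∥ GD]
2. D_y = 7  [GE ∥ DA ∩ EA ∥ GD]
   → D = (-18, 7)

D = (-18, 7)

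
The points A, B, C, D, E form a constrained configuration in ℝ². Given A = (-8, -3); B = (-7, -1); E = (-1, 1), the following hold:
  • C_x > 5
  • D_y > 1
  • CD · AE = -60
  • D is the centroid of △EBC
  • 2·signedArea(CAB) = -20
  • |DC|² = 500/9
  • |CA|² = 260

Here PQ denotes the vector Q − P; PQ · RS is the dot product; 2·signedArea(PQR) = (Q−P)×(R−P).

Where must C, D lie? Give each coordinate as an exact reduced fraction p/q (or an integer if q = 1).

C = (6, 5)
D = (-2/3, 5/3)

1. C_x = 6  [line -2·x + 1·y + 7 = 0 ∩ |CA|² = 260]
2. C_y = 5  [line -2·x + 1·y + 7 = 0 ∩ |CA|² = 260]
   → C = (6, 5)
3. D_x = -2/3  [D is the centroid of △EBC]
4. D_y = 5/3  [D is the centroid of △EBC]
   → D = (-2/3, 5/3)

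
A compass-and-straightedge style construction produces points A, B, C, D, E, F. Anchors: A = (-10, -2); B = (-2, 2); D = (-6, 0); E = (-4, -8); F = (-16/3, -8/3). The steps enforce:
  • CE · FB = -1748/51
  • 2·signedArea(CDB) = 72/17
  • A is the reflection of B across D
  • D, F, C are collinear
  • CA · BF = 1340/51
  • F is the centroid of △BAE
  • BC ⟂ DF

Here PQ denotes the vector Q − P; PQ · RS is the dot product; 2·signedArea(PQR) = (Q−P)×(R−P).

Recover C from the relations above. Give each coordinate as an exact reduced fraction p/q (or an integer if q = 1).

1. C_x = -106/17  [D, F, C are collinear ∩ BC ⟂ DF]
2. C_y = 16/17  [D, F, C are collinear ∩ BC ⟂ DF]
   → C = (-106/17, 16/17)

C = (-106/17, 16/17)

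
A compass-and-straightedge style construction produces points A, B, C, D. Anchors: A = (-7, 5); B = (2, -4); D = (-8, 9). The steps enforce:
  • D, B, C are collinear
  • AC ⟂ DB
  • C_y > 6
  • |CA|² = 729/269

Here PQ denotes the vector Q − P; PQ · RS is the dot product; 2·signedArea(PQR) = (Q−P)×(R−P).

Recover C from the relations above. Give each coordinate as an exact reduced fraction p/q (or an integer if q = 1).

C = (-1532/269, 1615/269)

1. C_x = -1532/269  [D, B, C are collinear ∩ AC ⟂ DB]
2. C_y = 1615/269  [D, B, C are collinear ∩ AC ⟂ DB]
   → C = (-1532/269, 1615/269)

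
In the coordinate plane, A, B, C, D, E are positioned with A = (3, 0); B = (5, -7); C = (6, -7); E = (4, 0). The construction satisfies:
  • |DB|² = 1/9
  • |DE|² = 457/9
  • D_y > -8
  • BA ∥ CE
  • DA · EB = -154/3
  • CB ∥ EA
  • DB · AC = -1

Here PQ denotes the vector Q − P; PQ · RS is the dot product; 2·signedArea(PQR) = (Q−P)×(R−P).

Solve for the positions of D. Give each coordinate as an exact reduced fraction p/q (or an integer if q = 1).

1. D_x = 16/3  [DA · EB = -154/3 ∩ DB · AC = -1]
2. D_y = -7  [DA · EB = -154/3 ∩ DB · AC = -1]
   → D = (16/3, -7)

D = (16/3, -7)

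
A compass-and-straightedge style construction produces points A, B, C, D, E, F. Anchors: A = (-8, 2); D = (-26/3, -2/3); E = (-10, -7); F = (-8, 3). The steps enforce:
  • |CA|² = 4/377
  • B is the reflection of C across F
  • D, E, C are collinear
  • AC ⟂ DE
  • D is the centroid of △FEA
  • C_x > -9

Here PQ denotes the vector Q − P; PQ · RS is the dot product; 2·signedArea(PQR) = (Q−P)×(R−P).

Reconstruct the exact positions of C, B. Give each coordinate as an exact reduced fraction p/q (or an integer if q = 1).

1. C_x = -3054/377  [D, E, C are collinear ∩ AC ⟂ DE]
2. C_y = 762/377  [D, E, C are collinear ∩ AC ⟂ DE]
   → C = (-3054/377, 762/377)
3. B_x = -2978/377  [B is the reflection of C across F]
4. B_y = 1500/377  [B is the reflection of C across F]
   → B = (-2978/377, 1500/377)

B = (-2978/377, 1500/377)
C = (-3054/377, 762/377)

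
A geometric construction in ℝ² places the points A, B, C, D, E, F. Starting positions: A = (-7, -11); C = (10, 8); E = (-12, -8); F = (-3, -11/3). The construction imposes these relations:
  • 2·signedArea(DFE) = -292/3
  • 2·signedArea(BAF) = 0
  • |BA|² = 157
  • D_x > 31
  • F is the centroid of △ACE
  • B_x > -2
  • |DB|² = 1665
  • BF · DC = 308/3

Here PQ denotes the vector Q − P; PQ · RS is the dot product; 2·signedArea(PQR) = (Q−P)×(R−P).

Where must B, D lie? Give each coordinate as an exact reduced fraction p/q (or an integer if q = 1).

B = (-1, 0)
D = (32, 24)

1. B_x = -1  [line -22/3·x + 4·y + -22/3 = 0 ∩ |BA|² = 157]
2. B_y = 0  [line -22/3·x + 4·y + -22/3 = 0 ∩ |BA|² = 157]
   → B = (-1, 0)
3. D_x = 32  [2·signedArea(DFE) = -292/3 ∩ BF · DC = 308/3]
4. D_y = 24  [2·signedArea(DFE) = -292/3 ∩ BF · DC = 308/3]
   → D = (32, 24)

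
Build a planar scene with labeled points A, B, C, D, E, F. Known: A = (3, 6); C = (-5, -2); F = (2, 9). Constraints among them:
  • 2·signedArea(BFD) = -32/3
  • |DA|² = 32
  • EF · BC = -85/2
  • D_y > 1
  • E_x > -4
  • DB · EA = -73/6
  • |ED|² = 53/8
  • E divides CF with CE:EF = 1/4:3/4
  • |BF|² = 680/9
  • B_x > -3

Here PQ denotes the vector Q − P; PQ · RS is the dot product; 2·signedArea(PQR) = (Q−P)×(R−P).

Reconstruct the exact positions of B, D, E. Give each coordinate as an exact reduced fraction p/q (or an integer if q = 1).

B = (-8/3, 5/3)
D = (-1, 2)
E = (-13/4, 3/4)

1. E_x = -13/4  [E divides CF with CE:EF = 1/4:3/4]
2. E_y = 3/4  [E divides CF with CE:EF = 1/4:3/4]
   → E = (-13/4, 3/4)
3. B_x = -8/3  [line -21/4·x + -33/4·y + -1/4 = 0 ∩ |BF|² = 680/9]
4. B_y = 5/3  [line -21/4·x + -33/4·y + -1/4 = 0 ∩ |BF|² = 680/9]
   → B = (-8/3, 5/3)
5. D_x = -1  [2·signedArea(BFD) = -32/3 ∩ DB · EA = -73/6]
6. D_y = 2  [2·signedArea(BFD) = -32/3 ∩ DB · EA = -73/6]
   → D = (-1, 2)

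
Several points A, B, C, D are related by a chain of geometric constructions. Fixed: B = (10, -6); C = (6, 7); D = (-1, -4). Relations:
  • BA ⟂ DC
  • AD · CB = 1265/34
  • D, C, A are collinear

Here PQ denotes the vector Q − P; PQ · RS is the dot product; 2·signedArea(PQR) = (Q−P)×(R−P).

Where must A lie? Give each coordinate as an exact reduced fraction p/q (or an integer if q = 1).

A = (43/34, -15/34)

1. A_x = 43/34  [D, C, A are collinear ∩ BA ⟂ DC]
2. A_y = -15/34  [D, C, A are collinear ∩ BA ⟂ DC]
   → A = (43/34, -15/34)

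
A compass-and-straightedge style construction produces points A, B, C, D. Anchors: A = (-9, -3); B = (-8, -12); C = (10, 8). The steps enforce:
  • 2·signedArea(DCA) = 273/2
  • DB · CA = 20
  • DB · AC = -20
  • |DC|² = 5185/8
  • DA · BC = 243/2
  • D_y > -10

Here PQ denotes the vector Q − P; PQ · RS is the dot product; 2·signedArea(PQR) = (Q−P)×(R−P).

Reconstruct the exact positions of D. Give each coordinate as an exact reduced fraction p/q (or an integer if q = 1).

1. D_x = -33/4  [2·signedArea(DCA) = 273/2 ∩ DA · BC = 243/2]
2. D_y = -39/4  [2·signedArea(DCA) = 273/2 ∩ DA · BC = 243/2]
   → D = (-33/4, -39/4)

D = (-33/4, -39/4)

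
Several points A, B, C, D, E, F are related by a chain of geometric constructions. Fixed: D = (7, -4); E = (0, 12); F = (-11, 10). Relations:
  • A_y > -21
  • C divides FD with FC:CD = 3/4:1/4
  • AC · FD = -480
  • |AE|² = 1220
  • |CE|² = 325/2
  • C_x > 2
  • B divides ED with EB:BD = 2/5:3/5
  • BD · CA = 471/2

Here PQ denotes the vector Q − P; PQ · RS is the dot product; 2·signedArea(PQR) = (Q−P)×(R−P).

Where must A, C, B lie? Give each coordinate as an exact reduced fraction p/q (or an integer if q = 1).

A = (14, -20)
B = (14/5, 28/5)
C = (5/2, -1/2)

1. C_x = 5/2  [C divides FD with FC:CD = 3/4:1/4]
2. C_y = -1/2  [C divides FD with FC:CD = 3/4:1/4]
   → C = (5/2, -1/2)
3. B_x = 14/5  [B divides ED with EB:BD = 2/5:3/5]
4. B_y = 28/5  [B divides ED with EB:BD = 2/5:3/5]
   → B = (14/5, 28/5)
5. A_x = 14  [AC · FD = -480 ∩ BD · CA = 471/2]
6. A_y = -20  [AC · FD = -480 ∩ BD · CA = 471/2]
   → A = (14, -20)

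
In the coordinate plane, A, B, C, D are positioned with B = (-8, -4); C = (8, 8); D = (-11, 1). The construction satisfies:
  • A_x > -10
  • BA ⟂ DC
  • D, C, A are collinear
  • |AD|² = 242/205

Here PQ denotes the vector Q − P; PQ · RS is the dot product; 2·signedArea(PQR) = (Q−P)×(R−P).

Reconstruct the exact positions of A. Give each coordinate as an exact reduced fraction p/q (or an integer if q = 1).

A = (-2046/205, 282/205)

1. A_x = -2046/205  [D, C, A are collinear ∩ BA ⟂ DC]
2. A_y = 282/205  [D, C, A are collinear ∩ BA ⟂ DC]
   → A = (-2046/205, 282/205)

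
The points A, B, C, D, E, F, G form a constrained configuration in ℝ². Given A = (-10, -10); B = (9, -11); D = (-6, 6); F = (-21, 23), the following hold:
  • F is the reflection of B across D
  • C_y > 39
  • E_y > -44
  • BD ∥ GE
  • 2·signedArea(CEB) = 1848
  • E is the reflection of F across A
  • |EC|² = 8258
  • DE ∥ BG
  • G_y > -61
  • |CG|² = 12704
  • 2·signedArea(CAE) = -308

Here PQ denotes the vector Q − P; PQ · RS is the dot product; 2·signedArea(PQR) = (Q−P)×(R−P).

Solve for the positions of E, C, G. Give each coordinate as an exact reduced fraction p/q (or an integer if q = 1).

1. E_x = 1  [E is the reflection of F across A]
2. E_y = -43  [E is the reflection of F across A]
   → E = (1, -43)
3. C_x = -36  [2·signedArea(CAE) = -308 ∩ 2·signedArea(CEB) = 1848]
4. C_y = 40  [2·signedArea(CAE) = -308 ∩ 2·signedArea(CEB) = 1848]
   → C = (-36, 40)
5. G_x = 16  [BD ∥ GE ∩ DE ∥ BG]
6. G_y = -60  [BD ∥ GE ∩ DE ∥ BG]
   → G = (16, -60)

C = (-36, 40)
E = (1, -43)
G = (16, -60)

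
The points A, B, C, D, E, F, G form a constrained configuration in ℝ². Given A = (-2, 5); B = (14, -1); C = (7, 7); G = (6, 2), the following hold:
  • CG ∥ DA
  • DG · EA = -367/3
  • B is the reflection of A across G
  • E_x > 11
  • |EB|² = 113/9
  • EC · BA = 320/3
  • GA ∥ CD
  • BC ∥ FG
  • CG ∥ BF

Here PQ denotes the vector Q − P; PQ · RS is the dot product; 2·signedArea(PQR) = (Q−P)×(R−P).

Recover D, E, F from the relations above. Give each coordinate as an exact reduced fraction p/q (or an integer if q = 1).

D = (-1, 10)
E = (35/3, 5/3)
F = (13, -6)

1. D_x = -1  [CG ∥ DA ∩ GA ∥ CD]
2. D_y = 10  [CG ∥ DA ∩ GA ∥ CD]
   → D = (-1, 10)
3. E_x = 35/3  [EC · BA = 320/3 ∩ DG · EA = -367/3]
4. E_y = 5/3  [EC · BA = 320/3 ∩ DG · EA = -367/3]
   → E = (35/3, 5/3)
5. F_x = 13  [BC ∥ FG ∩ CG ∥ BF]
6. F_y = -6  [BC ∥ FG ∩ CG ∥ BF]
   → F = (13, -6)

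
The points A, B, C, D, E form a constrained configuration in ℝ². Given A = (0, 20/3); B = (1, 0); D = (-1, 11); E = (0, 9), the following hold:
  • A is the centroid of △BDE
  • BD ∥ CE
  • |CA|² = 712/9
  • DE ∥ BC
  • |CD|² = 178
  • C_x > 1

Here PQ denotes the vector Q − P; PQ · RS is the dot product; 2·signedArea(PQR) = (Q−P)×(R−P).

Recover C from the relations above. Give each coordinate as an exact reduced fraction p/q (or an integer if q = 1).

C = (2, -2)

1. C_x = 2  [BD ∥ CE ∩ DE ∥ BC]
2. C_y = -2  [BD ∥ CE ∩ DE ∥ BC]
   → C = (2, -2)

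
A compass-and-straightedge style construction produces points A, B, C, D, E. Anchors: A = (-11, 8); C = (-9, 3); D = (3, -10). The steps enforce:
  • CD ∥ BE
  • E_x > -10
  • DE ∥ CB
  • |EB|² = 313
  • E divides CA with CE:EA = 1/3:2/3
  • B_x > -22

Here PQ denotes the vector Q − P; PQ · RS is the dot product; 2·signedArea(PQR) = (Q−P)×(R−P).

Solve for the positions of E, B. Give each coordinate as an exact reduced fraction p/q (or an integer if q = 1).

1. E_x = -29/3  [E divides CA with CE:EA = 1/3:2/3]
2. E_y = 14/3  [E divides CA with CE:EA = 1/3:2/3]
   → E = (-29/3, 14/3)
3. B_x = -65/3  [CD ∥ BE ∩ DE ∥ CB]
4. B_y = 53/3  [CD ∥ BE ∩ DE ∥ CB]
   → B = (-65/3, 53/3)

B = (-65/3, 53/3)
E = (-29/3, 14/3)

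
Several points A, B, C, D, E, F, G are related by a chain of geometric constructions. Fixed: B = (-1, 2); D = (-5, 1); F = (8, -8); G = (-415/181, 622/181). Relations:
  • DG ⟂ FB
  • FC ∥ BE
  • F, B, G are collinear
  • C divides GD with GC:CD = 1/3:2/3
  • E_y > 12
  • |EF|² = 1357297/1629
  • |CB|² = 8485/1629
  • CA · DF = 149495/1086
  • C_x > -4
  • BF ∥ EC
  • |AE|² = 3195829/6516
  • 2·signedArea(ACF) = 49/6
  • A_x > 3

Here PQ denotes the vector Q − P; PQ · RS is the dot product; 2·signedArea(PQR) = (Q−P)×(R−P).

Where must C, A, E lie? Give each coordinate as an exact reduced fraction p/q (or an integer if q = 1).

A = (7/2, -3)
C = (-1735/543, 475/181)
E = (-6622/543, 2285/181)

1. C_x = -1735/543  [C divides GD with GC:CD = 1/3:2/3]
2. C_y = 475/181  [C divides GD with GC:CD = 1/3:2/3]
   → C = (-1735/543, 475/181)
3. A_x = 7/2  [2·signedArea(ACF) = 49/6 ∩ CA · DF = 149495/1086]
4. A_y = -3  [2·signedArea(ACF) = 49/6 ∩ CA · DF = 149495/1086]
   → A = (7/2, -3)
5. E_x = -6622/543  [BF ∥ EC ∩ FC ∥ BE]
6. E_y = 2285/181  [BF ∥ EC ∩ FC ∥ BE]
   → E = (-6622/543, 2285/181)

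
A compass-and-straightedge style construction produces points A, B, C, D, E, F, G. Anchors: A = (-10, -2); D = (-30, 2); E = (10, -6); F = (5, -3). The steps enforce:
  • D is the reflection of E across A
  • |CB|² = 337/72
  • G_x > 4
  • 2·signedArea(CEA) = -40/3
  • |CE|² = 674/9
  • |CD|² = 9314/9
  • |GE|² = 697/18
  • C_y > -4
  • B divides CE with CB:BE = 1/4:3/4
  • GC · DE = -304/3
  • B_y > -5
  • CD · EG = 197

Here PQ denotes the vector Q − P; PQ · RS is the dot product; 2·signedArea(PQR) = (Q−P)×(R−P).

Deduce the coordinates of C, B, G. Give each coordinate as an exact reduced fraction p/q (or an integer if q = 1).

1. C_x = 5/3  [line -4·x + -20·y + -200/3 = 0 ∩ |CE|² = 674/9]
2. C_y = -11/3  [line -4·x + -20·y + -200/3 = 0 ∩ |CE|² = 674/9]
   → C = (5/3, -11/3)
3. B_x = 15/4  [B divides CE with CB:BE = 1/4:3/4]
4. B_y = -17/4  [B divides CE with CB:BE = 1/4:3/4]
   → B = (15/4, -17/4)
5. G_x = 25/6  [GC · DE = -304/3 ∩ CD · EG = 197]
6. G_y = -23/6  [GC · DE = -304/3 ∩ CD · EG = 197]
   → G = (25/6, -23/6)

B = (15/4, -17/4)
C = (5/3, -11/3)
G = (25/6, -23/6)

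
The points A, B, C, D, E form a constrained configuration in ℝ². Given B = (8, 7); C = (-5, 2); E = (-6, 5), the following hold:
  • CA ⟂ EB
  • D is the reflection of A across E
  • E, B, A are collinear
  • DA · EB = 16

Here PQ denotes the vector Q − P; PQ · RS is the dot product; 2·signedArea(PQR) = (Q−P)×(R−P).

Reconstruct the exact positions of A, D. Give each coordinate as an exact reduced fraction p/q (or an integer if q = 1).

A = (-136/25, 127/25)
D = (-164/25, 123/25)

1. A_x = -136/25  [E, B, A are collinear ∩ CA ⟂ EB]
2. A_y = 127/25  [E, B, A are collinear ∩ CA ⟂ EB]
   → A = (-136/25, 127/25)
3. D_x = -164/25  [D is the reflection of A across E]
4. D_y = 123/25  [D is the reflection of A across E]
   → D = (-164/25, 123/25)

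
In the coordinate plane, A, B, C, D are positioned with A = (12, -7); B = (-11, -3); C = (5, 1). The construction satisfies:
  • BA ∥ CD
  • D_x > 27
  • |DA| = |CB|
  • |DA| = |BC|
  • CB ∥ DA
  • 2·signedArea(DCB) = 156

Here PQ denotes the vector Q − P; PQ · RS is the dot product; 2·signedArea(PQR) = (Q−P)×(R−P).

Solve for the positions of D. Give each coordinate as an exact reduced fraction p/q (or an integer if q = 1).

D = (28, -3)

1. D_x = 28  [CB ∥ DA ∩ BA ∥ CD]
2. D_y = -3  [CB ∥ DA ∩ BA ∥ CD]
   → D = (28, -3)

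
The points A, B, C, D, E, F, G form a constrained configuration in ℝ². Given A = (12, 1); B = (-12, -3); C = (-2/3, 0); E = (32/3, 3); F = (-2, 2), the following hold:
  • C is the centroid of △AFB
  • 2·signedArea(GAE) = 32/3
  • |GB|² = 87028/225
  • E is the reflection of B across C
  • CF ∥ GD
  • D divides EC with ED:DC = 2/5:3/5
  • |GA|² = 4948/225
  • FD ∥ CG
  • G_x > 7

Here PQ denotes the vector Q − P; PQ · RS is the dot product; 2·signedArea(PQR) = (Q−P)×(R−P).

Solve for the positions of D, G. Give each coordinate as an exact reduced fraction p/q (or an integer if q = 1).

1. D_x = 92/15  [D divides EC with ED:DC = 2/5:3/5]
2. D_y = 9/5  [D divides EC with ED:DC = 2/5:3/5]
   → D = (92/15, 9/5)
3. G_x = 112/15  [CF ∥ GD ∩ FD ∥ CG]
4. G_y = -1/5  [CF ∥ GD ∩ FD ∥ CG]
   → G = (112/15, -1/5)

D = (92/15, 9/5)
G = (112/15, -1/5)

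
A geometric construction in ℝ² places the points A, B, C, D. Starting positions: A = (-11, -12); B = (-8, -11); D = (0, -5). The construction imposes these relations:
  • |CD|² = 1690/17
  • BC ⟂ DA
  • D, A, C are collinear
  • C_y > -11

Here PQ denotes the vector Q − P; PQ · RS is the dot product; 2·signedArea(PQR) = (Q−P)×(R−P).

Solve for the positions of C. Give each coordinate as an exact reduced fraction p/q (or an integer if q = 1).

C = (-143/17, -176/17)

1. C_x = -143/17  [D, A, C are collinear ∩ BC ⟂ DA]
2. C_y = -176/17  [D, A, C are collinear ∩ BC ⟂ DA]
   → C = (-143/17, -176/17)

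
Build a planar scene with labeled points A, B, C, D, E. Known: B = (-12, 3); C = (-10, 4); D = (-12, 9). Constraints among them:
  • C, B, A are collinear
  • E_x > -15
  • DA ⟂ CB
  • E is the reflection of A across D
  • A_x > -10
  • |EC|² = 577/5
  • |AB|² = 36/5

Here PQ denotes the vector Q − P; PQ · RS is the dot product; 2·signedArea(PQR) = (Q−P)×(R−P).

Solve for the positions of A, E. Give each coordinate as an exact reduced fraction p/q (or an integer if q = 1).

1. A_x = -48/5  [C, B, A are collinear ∩ DA ⟂ CB]
2. A_y = 21/5  [C, B, A are collinear ∩ DA ⟂ CB]
   → A = (-48/5, 21/5)
3. E_x = -72/5  [E is the reflection of A across D]
4. E_y = 69/5  [E is the reflection of A across D]
   → E = (-72/5, 69/5)

A = (-48/5, 21/5)
E = (-72/5, 69/5)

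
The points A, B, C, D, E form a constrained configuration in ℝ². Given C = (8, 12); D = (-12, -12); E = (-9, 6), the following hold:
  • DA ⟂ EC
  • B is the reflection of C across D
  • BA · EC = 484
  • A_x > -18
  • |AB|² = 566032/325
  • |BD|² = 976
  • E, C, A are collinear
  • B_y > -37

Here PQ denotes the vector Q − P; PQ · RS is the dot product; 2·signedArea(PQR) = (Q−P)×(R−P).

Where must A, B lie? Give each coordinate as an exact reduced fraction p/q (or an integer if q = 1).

A = (-5628/325, 996/325)
B = (-32, -36)

1. A_x = -5628/325  [E, C, A are collinear ∩ DA ⟂ EC]
2. A_y = 996/325  [E, C, A are collinear ∩ DA ⟂ EC]
   → A = (-5628/325, 996/325)
3. B_x = -32  [B is the reflection of C across D]
4. B_y = -36  [B is the reflection of C across D]
   → B = (-32, -36)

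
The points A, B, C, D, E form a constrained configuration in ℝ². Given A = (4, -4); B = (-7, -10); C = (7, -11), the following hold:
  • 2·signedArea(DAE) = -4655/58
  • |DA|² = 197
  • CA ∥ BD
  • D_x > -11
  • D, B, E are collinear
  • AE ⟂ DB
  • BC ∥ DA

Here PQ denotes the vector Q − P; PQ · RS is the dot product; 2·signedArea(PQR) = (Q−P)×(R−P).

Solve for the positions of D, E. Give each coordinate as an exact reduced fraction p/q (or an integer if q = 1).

1. D_x = -10  [BC ∥ DA ∩ CA ∥ BD]
2. D_y = -3  [BC ∥ DA ∩ CA ∥ BD]
   → D = (-10, -3)
3. E_x = -433/58  [D, B, E are collinear ∩ AE ⟂ DB]
4. E_y = -517/58  [D, B, E are collinear ∩ AE ⟂ DB]
   → E = (-433/58, -517/58)

D = (-10, -3)
E = (-433/58, -517/58)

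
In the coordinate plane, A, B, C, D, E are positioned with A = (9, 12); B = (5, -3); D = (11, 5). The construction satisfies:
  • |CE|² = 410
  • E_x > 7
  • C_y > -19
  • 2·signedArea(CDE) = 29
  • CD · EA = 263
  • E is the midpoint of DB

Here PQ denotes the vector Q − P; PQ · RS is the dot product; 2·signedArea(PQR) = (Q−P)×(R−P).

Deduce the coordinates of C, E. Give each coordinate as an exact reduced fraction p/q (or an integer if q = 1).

1. E_x = 8  [E is the midpoint of DB]
2. E_y = 1  [E is the midpoint of DB]
   → E = (8, 1)
3. C_x = 1  [CD · EA = 263 ∩ 2·signedArea(CDE) = 29]
4. C_y = -18  [CD · EA = 263 ∩ 2·signedArea(CDE) = 29]
   → C = (1, -18)

C = (1, -18)
E = (8, 1)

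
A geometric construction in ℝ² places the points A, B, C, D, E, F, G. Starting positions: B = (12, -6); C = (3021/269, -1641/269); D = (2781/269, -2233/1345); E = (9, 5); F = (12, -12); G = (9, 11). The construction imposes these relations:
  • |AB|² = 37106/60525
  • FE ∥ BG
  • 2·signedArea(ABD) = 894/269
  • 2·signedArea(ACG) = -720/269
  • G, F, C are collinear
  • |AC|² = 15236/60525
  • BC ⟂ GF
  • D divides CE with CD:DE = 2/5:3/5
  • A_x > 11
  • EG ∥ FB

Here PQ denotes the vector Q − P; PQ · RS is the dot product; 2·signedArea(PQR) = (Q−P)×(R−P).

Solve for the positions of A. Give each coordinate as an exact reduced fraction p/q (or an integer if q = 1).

A = (3079/269, -26443/4035)

1. A_x = 3079/269  [2·signedArea(ACG) = -720/269 ∩ 2·signedArea(ABD) = 894/269]
2. A_y = -26443/4035  [2·signedArea(ACG) = -720/269 ∩ 2·signedArea(ABD) = 894/269]
   → A = (3079/269, -26443/4035)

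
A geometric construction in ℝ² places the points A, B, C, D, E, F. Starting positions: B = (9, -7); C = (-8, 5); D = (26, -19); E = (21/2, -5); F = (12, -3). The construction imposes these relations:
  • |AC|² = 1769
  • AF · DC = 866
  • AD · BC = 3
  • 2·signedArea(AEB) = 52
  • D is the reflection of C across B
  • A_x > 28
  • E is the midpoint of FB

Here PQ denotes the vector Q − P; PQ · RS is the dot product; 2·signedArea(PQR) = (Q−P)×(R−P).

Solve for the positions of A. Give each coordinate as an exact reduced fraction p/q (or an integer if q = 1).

A = (29, -15)

1. A_x = 29  [AF · DC = 866 ∩ 2·signedArea(AEB) = 52]
2. A_y = -15  [AF · DC = 866 ∩ 2·signedArea(AEB) = 52]
   → A = (29, -15)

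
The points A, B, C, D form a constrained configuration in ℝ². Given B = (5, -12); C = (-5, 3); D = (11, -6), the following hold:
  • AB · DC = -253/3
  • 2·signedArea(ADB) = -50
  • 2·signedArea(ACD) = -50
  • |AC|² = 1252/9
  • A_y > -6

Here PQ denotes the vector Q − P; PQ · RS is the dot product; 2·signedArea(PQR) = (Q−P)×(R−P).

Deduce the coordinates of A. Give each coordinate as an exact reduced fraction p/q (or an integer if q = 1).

A = (11/3, -5)

1. A_x = 11/3  [2·signedArea(ADB) = -50 ∩ 2·signedArea(ACD) = -50]
2. A_y = -5  [2·signedArea(ADB) = -50 ∩ 2·signedArea(ACD) = -50]
   → A = (11/3, -5)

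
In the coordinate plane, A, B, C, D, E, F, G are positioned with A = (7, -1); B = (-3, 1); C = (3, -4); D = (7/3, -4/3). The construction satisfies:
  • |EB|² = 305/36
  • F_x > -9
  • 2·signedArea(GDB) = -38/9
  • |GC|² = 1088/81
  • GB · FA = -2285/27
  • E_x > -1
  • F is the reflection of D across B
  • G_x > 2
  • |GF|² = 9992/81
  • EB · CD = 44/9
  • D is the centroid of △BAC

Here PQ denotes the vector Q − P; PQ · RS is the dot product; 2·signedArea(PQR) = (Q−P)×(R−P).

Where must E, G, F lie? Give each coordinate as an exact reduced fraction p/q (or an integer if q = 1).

E = (-1/3, -1/6)
F = (-25/3, 10/3)
G = (19/9, -4/9)

1. E_x = -1/3  [line 2/3·x + -8/3·y + -2/9 = 0 ∩ |EB|² = 305/36]
2. E_y = -1/6  [line 2/3·x + -8/3·y + -2/9 = 0 ∩ |EB|² = 305/36]
   → E = (-1/3, -1/6)
3. F_x = -25/3  [F is the reflection of D across B]
4. F_y = 10/3  [F is the reflection of D across B]
   → F = (-25/3, 10/3)
5. G_x = 19/9  [2·signedArea(GDB) = -38/9 ∩ GB · FA = -2285/27]
6. G_y = -4/9  [2·signedArea(GDB) = -38/9 ∩ GB · FA = -2285/27]
   → G = (19/9, -4/9)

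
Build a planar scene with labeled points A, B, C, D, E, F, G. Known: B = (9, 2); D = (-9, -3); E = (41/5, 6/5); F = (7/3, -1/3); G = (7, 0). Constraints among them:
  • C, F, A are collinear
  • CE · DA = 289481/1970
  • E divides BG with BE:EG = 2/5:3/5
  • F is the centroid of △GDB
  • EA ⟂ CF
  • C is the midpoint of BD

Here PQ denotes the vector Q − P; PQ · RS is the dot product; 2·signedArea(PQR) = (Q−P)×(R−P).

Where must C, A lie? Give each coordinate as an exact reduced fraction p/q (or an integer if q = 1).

A = (1631/197, 18/197)
C = (0, -1/2)

1. C_x = 0  [C is the midpoint of BD]
2. C_y = -1/2  [C is the midpoint of BD]
   → C = (0, -1/2)
3. A_x = 1631/197  [C, F, A are collinear ∩ EA ⟂ CF]
4. A_y = 18/197  [C, F, A are collinear ∩ EA ⟂ CF]
   → A = (1631/197, 18/197)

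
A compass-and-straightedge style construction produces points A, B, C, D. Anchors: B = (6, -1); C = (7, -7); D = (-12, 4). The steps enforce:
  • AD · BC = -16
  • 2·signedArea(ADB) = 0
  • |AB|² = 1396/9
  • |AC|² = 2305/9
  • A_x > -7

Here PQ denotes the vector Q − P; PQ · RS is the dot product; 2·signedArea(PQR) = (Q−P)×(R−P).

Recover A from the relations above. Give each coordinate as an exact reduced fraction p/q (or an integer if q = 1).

A = (-6, 7/3)

1. A_x = -6  [2·signedArea(ADB) = 0 ∩ AD · BC = -16]
2. A_y = 7/3  [2·signedArea(ADB) = 0 ∩ AD · BC = -16]
   → A = (-6, 7/3)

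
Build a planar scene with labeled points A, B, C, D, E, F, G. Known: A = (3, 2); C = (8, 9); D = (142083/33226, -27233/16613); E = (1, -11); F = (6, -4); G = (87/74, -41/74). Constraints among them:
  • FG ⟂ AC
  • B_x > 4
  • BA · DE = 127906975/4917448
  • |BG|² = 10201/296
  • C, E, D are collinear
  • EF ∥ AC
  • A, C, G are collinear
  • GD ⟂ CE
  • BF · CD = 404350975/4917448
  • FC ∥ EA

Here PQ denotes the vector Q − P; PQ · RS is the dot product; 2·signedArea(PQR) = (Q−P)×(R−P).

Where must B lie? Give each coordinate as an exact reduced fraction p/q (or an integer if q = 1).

1. B_x = 679/148  [line 108857/33226·x + 155510/16613·y + -268301403/4917448 = 0 ∩ |BG|² = 10201/296]
2. B_y = 625/148  [line 108857/33226·x + 155510/16613·y + -268301403/4917448 = 0 ∩ |BG|² = 10201/296]
   → B = (679/148, 625/148)

B = (679/148, 625/148)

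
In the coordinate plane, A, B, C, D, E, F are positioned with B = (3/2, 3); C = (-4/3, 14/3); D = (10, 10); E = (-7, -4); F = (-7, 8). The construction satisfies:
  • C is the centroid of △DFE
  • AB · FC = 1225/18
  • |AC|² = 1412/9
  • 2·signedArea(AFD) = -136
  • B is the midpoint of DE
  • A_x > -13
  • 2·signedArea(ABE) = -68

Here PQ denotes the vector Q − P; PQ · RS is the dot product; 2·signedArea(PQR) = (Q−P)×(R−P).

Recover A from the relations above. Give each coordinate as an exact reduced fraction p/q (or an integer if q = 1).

A = (-38/3, -2/3)

1. A_x = -38/3  [2·signedArea(AFD) = -136 ∩ 2·signedArea(ABE) = -68]
2. A_y = -2/3  [2·signedArea(AFD) = -136 ∩ 2·signedArea(ABE) = -68]
   → A = (-38/3, -2/3)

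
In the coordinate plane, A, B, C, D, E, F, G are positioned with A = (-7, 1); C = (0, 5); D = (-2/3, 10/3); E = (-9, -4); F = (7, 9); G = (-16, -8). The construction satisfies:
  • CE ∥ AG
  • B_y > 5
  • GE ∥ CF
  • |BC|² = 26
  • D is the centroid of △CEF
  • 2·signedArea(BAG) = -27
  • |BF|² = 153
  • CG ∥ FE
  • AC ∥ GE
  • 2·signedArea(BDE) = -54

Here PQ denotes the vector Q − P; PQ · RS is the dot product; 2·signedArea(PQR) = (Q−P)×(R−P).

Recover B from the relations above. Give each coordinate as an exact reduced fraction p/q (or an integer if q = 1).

1. B_x = -5  [2·signedArea(BAG) = -27 ∩ 2·signedArea(BDE) = -54]
2. B_y = 6  [2·signedArea(BAG) = -27 ∩ 2·signedArea(BDE) = -54]
   → B = (-5, 6)

B = (-5, 6)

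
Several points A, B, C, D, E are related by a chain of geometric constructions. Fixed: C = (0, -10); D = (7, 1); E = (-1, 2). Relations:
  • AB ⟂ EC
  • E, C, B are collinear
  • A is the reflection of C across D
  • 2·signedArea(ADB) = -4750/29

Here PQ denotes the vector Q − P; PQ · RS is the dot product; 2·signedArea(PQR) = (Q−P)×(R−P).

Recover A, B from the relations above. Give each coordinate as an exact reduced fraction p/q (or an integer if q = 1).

A = (14, 12)
B = (-50/29, 310/29)

1. A_x = 14  [A is the reflection of C across D]
2. A_y = 12  [A is the reflection of C across D]
   → A = (14, 12)
3. B_x = -50/29  [E, C, B are collinear ∩ AB ⟂ EC]
4. B_y = 310/29  [E, C, B are collinear ∩ AB ⟂ EC]
   → B = (-50/29, 310/29)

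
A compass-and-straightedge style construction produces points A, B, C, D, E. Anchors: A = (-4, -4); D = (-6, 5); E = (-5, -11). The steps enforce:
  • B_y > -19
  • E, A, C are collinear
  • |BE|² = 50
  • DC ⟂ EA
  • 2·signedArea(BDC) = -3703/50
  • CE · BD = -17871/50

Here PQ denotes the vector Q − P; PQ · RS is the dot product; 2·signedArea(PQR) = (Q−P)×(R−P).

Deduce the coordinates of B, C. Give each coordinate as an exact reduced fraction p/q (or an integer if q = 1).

B = (-6, -18)
C = (-139/50, 227/50)

1. C_x = -139/50  [E, A, C are collinear ∩ DC ⟂ EA]
2. C_y = 227/50  [E, A, C are collinear ∩ DC ⟂ EA]
   → C = (-139/50, 227/50)
3. B_x = -6  [line 23/50·x + 161/50·y + 1518/25 = 0 ∩ |BE|² = 50]
4. B_y = -18  [line 23/50·x + 161/50·y + 1518/25 = 0 ∩ |BE|² = 50]
   → B = (-6, -18)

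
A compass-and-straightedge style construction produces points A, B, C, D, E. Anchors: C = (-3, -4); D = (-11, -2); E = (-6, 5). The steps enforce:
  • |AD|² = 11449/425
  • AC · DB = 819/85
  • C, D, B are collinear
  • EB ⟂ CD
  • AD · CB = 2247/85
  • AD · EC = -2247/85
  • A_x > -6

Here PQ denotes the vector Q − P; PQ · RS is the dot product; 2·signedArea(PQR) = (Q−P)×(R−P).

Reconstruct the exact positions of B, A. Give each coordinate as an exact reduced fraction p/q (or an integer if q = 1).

A = (-507/85, -277/85)
B = (-135/17, -47/17)

1. B_x = -135/17  [C, D, B are collinear ∩ EB ⟂ CD]
2. B_y = -47/17  [C, D, B are collinear ∩ EB ⟂ CD]
   → B = (-135/17, -47/17)
3. A_x = -507/85  [AD · EC = -2247/85 ∩ AC · DB = 819/85]
4. A_y = -277/85  [AD · EC = -2247/85 ∩ AC · DB = 819/85]
   → A = (-507/85, -277/85)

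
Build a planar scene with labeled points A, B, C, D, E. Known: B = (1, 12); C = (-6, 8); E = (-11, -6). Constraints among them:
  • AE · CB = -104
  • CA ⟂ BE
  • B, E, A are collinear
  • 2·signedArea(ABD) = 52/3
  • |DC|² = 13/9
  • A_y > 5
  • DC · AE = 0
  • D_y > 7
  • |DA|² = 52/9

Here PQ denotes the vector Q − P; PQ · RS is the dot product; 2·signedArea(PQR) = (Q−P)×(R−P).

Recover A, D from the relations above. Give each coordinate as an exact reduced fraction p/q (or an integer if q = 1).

A = (-3, 6)
D = (-5, 22/3)

1. A_x = -3  [B, E, A are collinear ∩ CA ⟂ BE]
2. A_y = 6  [B, E, A are collinear ∩ CA ⟂ BE]
   → A = (-3, 6)
3. D_x = -5  [DC · AE = 0 ∩ 2·signedArea(ABD) = 52/3]
4. D_y = 22/3  [DC · AE = 0 ∩ 2·signedArea(ABD) = 52/3]
   → D = (-5, 22/3)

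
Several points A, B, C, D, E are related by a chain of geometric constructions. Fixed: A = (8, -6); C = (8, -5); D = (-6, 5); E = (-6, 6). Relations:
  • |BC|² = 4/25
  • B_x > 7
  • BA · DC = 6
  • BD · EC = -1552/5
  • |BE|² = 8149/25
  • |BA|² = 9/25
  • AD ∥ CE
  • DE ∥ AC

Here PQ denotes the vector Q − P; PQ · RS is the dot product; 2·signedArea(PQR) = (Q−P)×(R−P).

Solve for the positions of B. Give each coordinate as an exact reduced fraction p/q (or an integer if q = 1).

B = (8, -27/5)

1. B_x = 8  [BD · EC = -1552/5 ∩ BA · DC = 6]
2. B_y = -27/5  [BD · EC = -1552/5 ∩ BA · DC = 6]
   → B = (8, -27/5)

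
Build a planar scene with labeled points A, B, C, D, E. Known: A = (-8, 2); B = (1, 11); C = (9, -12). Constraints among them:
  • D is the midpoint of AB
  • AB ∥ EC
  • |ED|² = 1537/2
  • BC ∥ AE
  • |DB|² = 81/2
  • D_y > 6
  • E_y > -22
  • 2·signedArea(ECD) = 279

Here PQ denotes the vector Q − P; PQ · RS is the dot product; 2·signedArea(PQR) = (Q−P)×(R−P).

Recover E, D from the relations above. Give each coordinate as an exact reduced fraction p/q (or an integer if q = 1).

D = (-7/2, 13/2)
E = (0, -21)

1. E_x = 0  [AB ∥ EC ∩ BC ∥ AE]
2. E_y = -21  [AB ∥ EC ∩ BC ∥ AE]
   → E = (0, -21)
3. D_x = -7/2  [D is the midpoint of AB]
4. D_y = 13/2  [D is the midpoint of AB]
   → D = (-7/2, 13/2)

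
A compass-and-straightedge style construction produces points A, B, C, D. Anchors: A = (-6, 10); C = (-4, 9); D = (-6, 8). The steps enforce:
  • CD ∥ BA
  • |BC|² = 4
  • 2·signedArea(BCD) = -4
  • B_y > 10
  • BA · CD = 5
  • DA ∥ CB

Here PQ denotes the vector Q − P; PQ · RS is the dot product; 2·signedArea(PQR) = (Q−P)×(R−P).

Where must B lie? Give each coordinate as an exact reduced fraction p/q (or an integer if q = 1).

B = (-4, 11)

1. B_x = -4  [CD ∥ BA ∩ DA ∥ CB]
2. B_y = 11  [CD ∥ BA ∩ DA ∥ CB]
   → B = (-4, 11)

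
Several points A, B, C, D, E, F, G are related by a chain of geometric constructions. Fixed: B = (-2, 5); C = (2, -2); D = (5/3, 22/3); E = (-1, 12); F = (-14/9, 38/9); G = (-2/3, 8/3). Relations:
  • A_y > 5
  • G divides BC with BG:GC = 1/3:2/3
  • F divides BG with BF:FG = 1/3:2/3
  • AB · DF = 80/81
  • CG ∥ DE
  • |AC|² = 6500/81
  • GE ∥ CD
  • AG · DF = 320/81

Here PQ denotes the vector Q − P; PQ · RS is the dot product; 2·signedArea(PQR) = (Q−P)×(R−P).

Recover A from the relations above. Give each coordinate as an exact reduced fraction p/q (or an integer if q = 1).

1. A_x = -22/9  [line 29/9·x + 28/9·y + -818/81 = 0 ∩ |AC|² = 6500/81]
2. A_y = 52/9  [line 29/9·x + 28/9·y + -818/81 = 0 ∩ |AC|² = 6500/81]
   → A = (-22/9, 52/9)

A = (-22/9, 52/9)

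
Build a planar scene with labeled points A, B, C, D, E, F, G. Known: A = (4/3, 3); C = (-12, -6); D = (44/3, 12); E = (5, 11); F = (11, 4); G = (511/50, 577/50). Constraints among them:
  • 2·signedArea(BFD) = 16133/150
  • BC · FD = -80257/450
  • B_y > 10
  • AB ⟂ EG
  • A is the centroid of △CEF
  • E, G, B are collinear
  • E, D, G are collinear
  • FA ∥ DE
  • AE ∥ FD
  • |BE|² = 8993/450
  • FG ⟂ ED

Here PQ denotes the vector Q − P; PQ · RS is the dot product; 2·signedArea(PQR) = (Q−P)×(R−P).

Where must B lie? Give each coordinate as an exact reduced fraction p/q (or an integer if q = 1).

B = (83/150, 527/50)

1. B_x = 83/150  [E, G, B are collinear ∩ AB ⟂ EG]
2. B_y = 527/50  [E, G, B are collinear ∩ AB ⟂ EG]
   → B = (83/150, 527/50)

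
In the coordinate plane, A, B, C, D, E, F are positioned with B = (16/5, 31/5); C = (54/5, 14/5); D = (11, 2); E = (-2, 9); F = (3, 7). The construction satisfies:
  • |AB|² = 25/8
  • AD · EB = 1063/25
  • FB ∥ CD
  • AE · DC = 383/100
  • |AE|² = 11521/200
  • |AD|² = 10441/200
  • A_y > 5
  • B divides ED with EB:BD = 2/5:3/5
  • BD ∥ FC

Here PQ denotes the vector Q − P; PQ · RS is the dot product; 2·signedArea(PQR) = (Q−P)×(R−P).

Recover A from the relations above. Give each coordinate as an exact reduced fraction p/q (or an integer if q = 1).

1. A_x = 99/20  [AD · EB = 1063/25 ∩ AE · DC = 383/100]
2. A_y = 119/20  [AD · EB = 1063/25 ∩ AE · DC = 383/100]
   → A = (99/20, 119/20)

A = (99/20, 119/20)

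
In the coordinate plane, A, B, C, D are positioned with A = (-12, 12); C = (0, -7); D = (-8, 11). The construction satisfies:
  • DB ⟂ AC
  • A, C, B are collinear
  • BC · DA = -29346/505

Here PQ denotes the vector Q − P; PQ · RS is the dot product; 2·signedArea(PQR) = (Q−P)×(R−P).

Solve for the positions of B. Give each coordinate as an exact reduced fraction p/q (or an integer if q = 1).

B = (-5256/505, 4787/505)

1. B_x = -5256/505  [A, C, B are collinear ∩ DB ⟂ AC]
2. B_y = 4787/505  [A, C, B are collinear ∩ DB ⟂ AC]
   → B = (-5256/505, 4787/505)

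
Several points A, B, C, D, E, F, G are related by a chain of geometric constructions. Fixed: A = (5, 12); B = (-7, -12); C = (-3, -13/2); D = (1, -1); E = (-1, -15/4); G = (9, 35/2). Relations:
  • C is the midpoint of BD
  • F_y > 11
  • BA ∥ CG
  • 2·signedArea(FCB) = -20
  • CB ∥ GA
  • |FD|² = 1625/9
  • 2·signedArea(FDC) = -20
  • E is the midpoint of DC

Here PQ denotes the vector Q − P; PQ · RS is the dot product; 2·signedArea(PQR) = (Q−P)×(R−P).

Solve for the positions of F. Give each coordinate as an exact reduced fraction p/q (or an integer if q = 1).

1. F_x = 19/3  [line 11/2·x + -4·y + 21/2 = 0 ∩ |FD|² = 1625/9]
2. F_y = 34/3  [line 11/2·x + -4·y + 21/2 = 0 ∩ |FD|² = 1625/9]
   → F = (19/3, 34/3)

F = (19/3, 34/3)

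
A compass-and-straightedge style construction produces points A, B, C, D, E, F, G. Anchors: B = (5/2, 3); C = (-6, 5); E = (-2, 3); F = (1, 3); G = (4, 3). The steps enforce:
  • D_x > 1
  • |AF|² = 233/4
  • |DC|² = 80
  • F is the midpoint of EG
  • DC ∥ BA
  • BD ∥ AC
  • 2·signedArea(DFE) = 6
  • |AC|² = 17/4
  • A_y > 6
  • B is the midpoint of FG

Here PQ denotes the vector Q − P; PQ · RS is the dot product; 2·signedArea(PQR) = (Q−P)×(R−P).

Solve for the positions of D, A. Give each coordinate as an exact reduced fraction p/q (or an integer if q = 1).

A = (-11/2, 7)
D = (2, 1)

1. D_y = 1  [2·signedArea(DFE) = 6]
2. D_x = 2  [|DC|² = 80]
   → D = (2, 1)
3. A_x = -11/2  [BD ∥ AC ∩ DC ∥ BA]
4. A_y = 7  [BD ∥ AC ∩ DC ∥ BA]
   → A = (-11/2, 7)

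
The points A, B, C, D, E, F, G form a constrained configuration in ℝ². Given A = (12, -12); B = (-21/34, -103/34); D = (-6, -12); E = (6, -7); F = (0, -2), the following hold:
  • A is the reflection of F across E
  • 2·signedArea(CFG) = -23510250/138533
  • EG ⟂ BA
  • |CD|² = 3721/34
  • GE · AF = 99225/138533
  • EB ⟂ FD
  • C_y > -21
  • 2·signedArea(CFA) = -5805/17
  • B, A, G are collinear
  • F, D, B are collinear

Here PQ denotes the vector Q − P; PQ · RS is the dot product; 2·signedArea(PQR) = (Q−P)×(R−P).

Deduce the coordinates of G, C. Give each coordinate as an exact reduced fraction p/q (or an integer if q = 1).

C = (-387/34, -713/34)
G = (1566321/277066, -2074597/277066)

1. G_x = 1566321/277066  [B, A, G are collinear ∩ EG ⟂ BA]
2. G_y = -2074597/277066  [B, A, G are collinear ∩ EG ⟂ BA]
   → G = (1566321/277066, -2074597/277066)
3. C_x = -387/34  [2·signedArea(CFA) = -5805/17 ∩ 2·signedArea(CFG) = -23510250/138533]
4. C_y = -713/34  [2·signedArea(CFA) = -5805/17 ∩ 2·signedArea(CFG) = -23510250/138533]
   → C = (-387/34, -713/34)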